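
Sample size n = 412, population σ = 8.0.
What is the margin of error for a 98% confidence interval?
Margin of error = 0.92

Margin of error = z* · σ/√n
= 2.326 · 8.0/√412
= 2.326 · 8.0/20.2978
= 0.92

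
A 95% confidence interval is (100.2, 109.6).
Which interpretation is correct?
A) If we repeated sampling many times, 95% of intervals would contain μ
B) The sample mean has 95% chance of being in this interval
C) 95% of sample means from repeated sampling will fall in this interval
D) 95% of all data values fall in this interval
A

A) Correct — this is the frequentist long-run coverage interpretation.
B) Wrong — x̄ is observed and sits in the interval by construction.
C) Wrong — coverage applies to intervals containing μ, not to future x̄ values.
D) Wrong — a CI is about the parameter μ, not individual data values.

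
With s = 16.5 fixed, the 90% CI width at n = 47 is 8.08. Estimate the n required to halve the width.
n ≈ 188

CI width ∝ 1/√n
To reduce width by factor 2, need √n to grow by 2 → need 2² = 4 times as many samples.

Current: n = 47, width = 8.08
New: n = 188, width ≈ 3.98

Width reduced by factor of 8.08/3.98 = 2.03.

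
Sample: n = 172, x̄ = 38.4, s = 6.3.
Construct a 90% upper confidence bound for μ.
μ ≤ 39.02

Upper bound (one-sided):
t* = 1.287 (one-sided for 90%)
Upper bound = x̄ + t* · s/√n = 38.4 + 1.287 · 6.3/√172 = 39.02

We are 90% confident that μ ≤ 39.02.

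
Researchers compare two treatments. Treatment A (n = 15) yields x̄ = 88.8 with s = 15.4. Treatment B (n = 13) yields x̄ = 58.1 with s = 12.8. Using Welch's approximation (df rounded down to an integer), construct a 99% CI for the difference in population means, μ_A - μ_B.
(15.84, 45.56)

Difference: x̄₁ - x̄₂ = 30.70
SE = √(s₁²/n₁ + s₂²/n₂) = √(15.4²/15 + 12.8²/13) = 5.3305
df = 25.97 → 25 (Welch–Satterthwaite, rounded down)
t* = 2.787

CI: 30.70 ± 2.787 · 5.3305 = 30.70 ± 14.86 = (15.84, 45.56)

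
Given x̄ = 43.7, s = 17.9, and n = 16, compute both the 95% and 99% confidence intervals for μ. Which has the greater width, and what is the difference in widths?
99% CI is wider by 7.31

df = 15
95% CI: t* = 2.131, (34.16, 53.24), width = 2 · t* · s/√n = 19.07
99% CI: t* = 2.947, (30.51, 56.89), width = 2 · t* · s/√n = 26.38

The 99% CI is wider by 26.38 - 19.07 = 7.31.
Higher confidence requires a wider interval.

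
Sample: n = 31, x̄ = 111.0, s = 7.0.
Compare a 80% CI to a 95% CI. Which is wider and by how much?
95% CI is wider by 1.84

df = 30
80% CI: t* = 1.310, (109.35, 112.65), width = 2 · t* · s/√n = 3.29
95% CI: t* = 2.042, (108.43, 113.57), width = 2 · t* · s/√n = 5.13

The 95% CI is wider by 5.13 - 3.29 = 1.84.
Higher confidence requires a wider interval.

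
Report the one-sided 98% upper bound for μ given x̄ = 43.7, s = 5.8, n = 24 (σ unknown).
μ ≤ 46.28

Upper bound (one-sided):
t* = 2.177 (one-sided for 98%)
Upper bound = x̄ + t* · s/√n = 43.7 + 2.177 · 5.8/√24 = 46.28

We are 98% confident that μ ≤ 46.28.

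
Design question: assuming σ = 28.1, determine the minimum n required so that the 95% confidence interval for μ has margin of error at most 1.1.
n ≥ 2507

For margin E ≤ 1.1:
n ≥ (z* · σ / E)²
n ≥ (1.960 · 28.1 / 1.1)²
n ≥ 2506.91

Minimum n = 2507 (rounding up)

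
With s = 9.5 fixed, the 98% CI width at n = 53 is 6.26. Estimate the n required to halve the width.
n ≈ 212

CI width ∝ 1/√n
To reduce width by factor 2, need √n to grow by 2 → need 2² = 4 times as many samples.

Current: n = 53, width = 6.26
New: n = 212, width ≈ 3.06

Width reduced by factor of 6.26/3.06 = 2.05.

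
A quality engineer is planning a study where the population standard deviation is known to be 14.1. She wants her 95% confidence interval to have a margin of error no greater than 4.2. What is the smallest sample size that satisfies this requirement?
n ≥ 44

For margin E ≤ 4.2:
n ≥ (z* · σ / E)²
n ≥ (1.960 · 14.1 / 4.2)²
n ≥ 43.30

Minimum n = 44 (rounding up)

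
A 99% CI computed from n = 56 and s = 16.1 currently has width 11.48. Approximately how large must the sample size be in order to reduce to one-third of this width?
n ≈ 504

CI width ∝ 1/√n
To reduce width by factor 3, need √n to grow by 3 → need 3² = 9 times as many samples.

Current: n = 56, width = 11.48
New: n = 504, width ≈ 3.71

Width reduced by factor of 11.48/3.71 = 3.09.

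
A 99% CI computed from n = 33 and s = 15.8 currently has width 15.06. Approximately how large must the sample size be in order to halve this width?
n ≈ 132

CI width ∝ 1/√n
To reduce width by factor 2, need √n to grow by 2 → need 2² = 4 times as many samples.

Current: n = 33, width = 15.06
New: n = 132, width ≈ 7.19

Width reduced by factor of 15.06/7.19 = 2.09.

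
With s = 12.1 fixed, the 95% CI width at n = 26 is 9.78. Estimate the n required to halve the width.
n ≈ 104

CI width ∝ 1/√n
To reduce width by factor 2, need √n to grow by 2 → need 2² = 4 times as many samples.

Current: n = 26, width = 9.78
New: n = 104, width ≈ 4.71

Width reduced by factor of 9.78/4.71 = 2.08.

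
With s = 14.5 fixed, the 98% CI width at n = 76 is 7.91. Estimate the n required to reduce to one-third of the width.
n ≈ 684

CI width ∝ 1/√n
To reduce width by factor 3, need √n to grow by 3 → need 3² = 9 times as many samples.

Current: n = 76, width = 7.91
New: n = 684, width ≈ 2.59

Width reduced by factor of 7.91/2.59 = 3.05.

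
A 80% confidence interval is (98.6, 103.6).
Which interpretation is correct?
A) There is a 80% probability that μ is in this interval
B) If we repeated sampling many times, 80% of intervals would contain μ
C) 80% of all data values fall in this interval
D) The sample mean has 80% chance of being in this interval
B

A) Wrong — μ is fixed; the randomness lives in the interval, not in μ.
B) Correct — this is the frequentist long-run coverage interpretation.
C) Wrong — a CI is about the parameter μ, not individual data values.
D) Wrong — x̄ is observed and sits in the interval by construction.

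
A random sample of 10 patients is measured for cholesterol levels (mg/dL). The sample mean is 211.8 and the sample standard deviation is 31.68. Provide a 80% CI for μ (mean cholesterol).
(197.94, 225.66)

t-interval (σ unknown):
df = n - 1 = 9
t* = 1.383 for 80% confidence

Margin of error = t* · s/√n = 1.383 · 31.68/√10 = 13.86

CI: (197.94, 225.66)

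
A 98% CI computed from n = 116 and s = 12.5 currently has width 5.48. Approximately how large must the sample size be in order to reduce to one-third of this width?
n ≈ 1044

CI width ∝ 1/√n
To reduce width by factor 3, need √n to grow by 3 → need 3² = 9 times as many samples.

Current: n = 116, width = 5.48
New: n = 1044, width ≈ 1.80

Width reduced by factor of 5.48/1.80 = 3.04.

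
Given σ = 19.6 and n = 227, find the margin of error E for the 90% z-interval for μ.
Margin of error = 2.14

Margin of error = z* · σ/√n
= 1.645 · 19.6/√227
= 1.645 · 19.6/15.0665
= 2.14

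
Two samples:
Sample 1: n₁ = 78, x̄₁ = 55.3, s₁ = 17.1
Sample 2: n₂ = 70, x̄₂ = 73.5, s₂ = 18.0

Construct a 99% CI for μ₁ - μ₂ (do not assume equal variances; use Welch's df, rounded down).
(-25.76, -10.64)

Difference: x̄₁ - x̄₂ = -18.20
SE = √(s₁²/n₁ + s₂²/n₂) = √(17.1²/78 + 18.0²/70) = 2.8944
df = 142.35 → 142 (Welch–Satterthwaite, rounded down)
t* = 2.611

CI: -18.20 ± 2.611 · 2.8944 = -18.20 ± 7.56 = (-25.76, -10.64)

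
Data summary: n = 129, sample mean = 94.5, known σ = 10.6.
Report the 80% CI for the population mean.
(93.30, 95.70)

z-interval (σ known):
z* = 1.282 for 80% confidence

Margin of error = z* · σ/√n = 1.282 · 10.6/√129 = 1.20

CI: (94.5 - 1.20, 94.5 + 1.20) = (93.30, 95.70)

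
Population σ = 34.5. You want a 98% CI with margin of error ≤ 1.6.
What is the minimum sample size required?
n ≥ 2516

For margin E ≤ 1.6:
n ≥ (z* · σ / E)²
n ≥ (2.326 · 34.5 / 1.6)²
n ≥ 2515.46

Minimum n = 2516 (rounding up)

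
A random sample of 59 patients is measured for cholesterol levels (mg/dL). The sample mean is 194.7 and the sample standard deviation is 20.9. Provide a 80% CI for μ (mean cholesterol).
(191.17, 198.23)

t-interval (σ unknown):
df = n - 1 = 58
t* = 1.296 for 80% confidence

Margin of error = t* · s/√n = 1.296 · 20.9/√59 = 3.53

CI: (191.17, 198.23)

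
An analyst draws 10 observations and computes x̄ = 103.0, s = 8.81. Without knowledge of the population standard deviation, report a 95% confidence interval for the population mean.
(96.70, 109.30)

t-interval (σ unknown):
df = n - 1 = 9
t* = 2.262 for 95% confidence

Margin of error = t* · s/√n = 2.262 · 8.81/√10 = 6.30

CI: (96.70, 109.30)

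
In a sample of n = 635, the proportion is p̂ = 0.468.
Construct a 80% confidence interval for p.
(0.443, 0.493)

Proportion CI:
SE = √(p̂(1-p̂)/n) = √(0.468 · 0.532 / 635) = 0.01980

z* = 1.282
Margin = z* · SE = 1.282 · 0.01980 = 0.0254

CI: 0.468 ± 0.0254 = (0.443, 0.493)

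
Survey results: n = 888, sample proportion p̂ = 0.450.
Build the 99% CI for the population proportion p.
(0.407, 0.493)

Proportion CI:
SE = √(p̂(1-p̂)/n) = √(0.450 · 0.550 / 888) = 0.01669

z* = 2.576
Margin = z* · SE = 2.576 · 0.01669 = 0.0430

CI: 0.450 ± 0.0430 = (0.407, 0.493)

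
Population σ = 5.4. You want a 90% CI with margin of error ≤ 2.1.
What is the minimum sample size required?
n ≥ 18

For margin E ≤ 2.1:
n ≥ (z* · σ / E)²
n ≥ (1.645 · 5.4 / 2.1)²
n ≥ 17.89

Minimum n = 18 (rounding up)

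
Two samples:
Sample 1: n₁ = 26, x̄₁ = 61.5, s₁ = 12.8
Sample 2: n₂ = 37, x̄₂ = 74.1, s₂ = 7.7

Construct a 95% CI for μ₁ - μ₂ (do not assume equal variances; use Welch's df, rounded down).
(-18.30, -6.90)

Difference: x̄₁ - x̄₂ = -12.60
SE = √(s₁²/n₁ + s₂²/n₂) = √(12.8²/26 + 7.7²/37) = 2.8114
df = 37.64 → 37 (Welch–Satterthwaite, rounded down)
t* = 2.026

CI: -12.60 ± 2.026 · 2.8114 = -12.60 ± 5.70 = (-18.30, -6.90)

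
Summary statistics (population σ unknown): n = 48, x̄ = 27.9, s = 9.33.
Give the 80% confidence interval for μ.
(26.15, 29.65)

t-interval (σ unknown):
df = n - 1 = 47
t* = 1.300 for 80% confidence

Margin of error = t* · s/√n = 1.300 · 9.33/√48 = 1.75

CI: (26.15, 29.65)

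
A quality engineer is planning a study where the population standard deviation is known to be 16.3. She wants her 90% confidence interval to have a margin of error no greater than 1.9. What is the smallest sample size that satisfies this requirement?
n ≥ 200

For margin E ≤ 1.9:
n ≥ (z* · σ / E)²
n ≥ (1.645 · 16.3 / 1.9)²
n ≥ 199.16

Minimum n = 200 (rounding up)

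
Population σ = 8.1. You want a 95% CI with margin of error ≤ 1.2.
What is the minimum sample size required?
n ≥ 176

For margin E ≤ 1.2:
n ≥ (z* · σ / E)²
n ≥ (1.960 · 8.1 / 1.2)²
n ≥ 175.03

Minimum n = 176 (rounding up)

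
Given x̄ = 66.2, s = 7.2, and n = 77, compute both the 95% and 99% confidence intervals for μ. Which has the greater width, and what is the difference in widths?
99% CI is wider by 1.07

df = 76
95% CI: t* = 1.992, (64.57, 67.83), width = 2 · t* · s/√n = 3.27
99% CI: t* = 2.642, (64.03, 68.37), width = 2 · t* · s/√n = 4.34

The 99% CI is wider by 4.34 - 3.27 = 1.07.
Higher confidence requires a wider interval.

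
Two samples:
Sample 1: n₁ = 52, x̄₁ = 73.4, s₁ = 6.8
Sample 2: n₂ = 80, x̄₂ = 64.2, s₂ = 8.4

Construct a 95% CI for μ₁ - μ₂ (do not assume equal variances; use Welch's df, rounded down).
(6.57, 11.83)

Difference: x̄₁ - x̄₂ = 9.20
SE = √(s₁²/n₁ + s₂²/n₂) = √(6.8²/52 + 8.4²/80) = 1.3309
df = 123.75 → 123 (Welch–Satterthwaite, rounded down)
t* = 1.979

CI: 9.20 ± 1.979 · 1.3309 = 9.20 ± 2.63 = (6.57, 11.83)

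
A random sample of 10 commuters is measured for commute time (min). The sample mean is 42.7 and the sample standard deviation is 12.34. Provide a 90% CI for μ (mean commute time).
(35.55, 49.85)

t-interval (σ unknown):
df = n - 1 = 9
t* = 1.833 for 90% confidence

Margin of error = t* · s/√n = 1.833 · 12.34/√10 = 7.15

CI: (35.55, 49.85)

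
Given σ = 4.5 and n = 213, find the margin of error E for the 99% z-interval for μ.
Margin of error = 0.79

Margin of error = z* · σ/√n
= 2.576 · 4.5/√213
= 2.576 · 4.5/14.5945
= 0.79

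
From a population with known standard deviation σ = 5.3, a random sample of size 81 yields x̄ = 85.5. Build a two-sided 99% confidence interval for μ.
(83.98, 87.02)

z-interval (σ known):
z* = 2.576 for 99% confidence

Margin of error = z* · σ/√n = 2.576 · 5.3/√81 = 1.52

CI: (85.5 - 1.52, 85.5 + 1.52) = (83.98, 87.02)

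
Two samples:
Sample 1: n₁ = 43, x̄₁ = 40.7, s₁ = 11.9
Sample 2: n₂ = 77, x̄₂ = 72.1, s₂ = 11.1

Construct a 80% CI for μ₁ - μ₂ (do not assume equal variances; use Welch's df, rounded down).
(-34.26, -28.54)

Difference: x̄₁ - x̄₂ = -31.40
SE = √(s₁²/n₁ + s₂²/n₂) = √(11.9²/43 + 11.1²/77) = 2.2121
df = 82.03 → 82 (Welch–Satterthwaite, rounded down)
t* = 1.292

CI: -31.40 ± 1.292 · 2.2121 = -31.40 ± 2.86 = (-34.26, -28.54)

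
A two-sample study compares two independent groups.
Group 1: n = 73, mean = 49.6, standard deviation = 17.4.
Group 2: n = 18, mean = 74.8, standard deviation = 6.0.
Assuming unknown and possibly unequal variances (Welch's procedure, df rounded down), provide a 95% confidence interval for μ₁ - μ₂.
(-30.13, -20.27)

Difference: x̄₁ - x̄₂ = -25.20
SE = √(s₁²/n₁ + s₂²/n₂) = √(17.4²/73 + 6.0²/18) = 2.4794
df = 79.69 → 79 (Welch–Satterthwaite, rounded down)
t* = 1.990

CI: -25.20 ± 1.990 · 2.4794 = -25.20 ± 4.93 = (-30.13, -20.27)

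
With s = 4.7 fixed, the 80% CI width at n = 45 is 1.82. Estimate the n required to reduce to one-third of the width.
n ≈ 405

CI width ∝ 1/√n
To reduce width by factor 3, need √n to grow by 3 → need 3² = 9 times as many samples.

Current: n = 45, width = 1.82
New: n = 405, width ≈ 0.60

Width reduced by factor of 1.82/0.60 = 3.03.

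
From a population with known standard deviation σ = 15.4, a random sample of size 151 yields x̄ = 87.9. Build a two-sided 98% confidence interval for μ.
(84.98, 90.82)

z-interval (σ known):
z* = 2.326 for 98% confidence

Margin of error = z* · σ/√n = 2.326 · 15.4/√151 = 2.92

CI: (87.9 - 2.92, 87.9 + 2.92) = (84.98, 90.82)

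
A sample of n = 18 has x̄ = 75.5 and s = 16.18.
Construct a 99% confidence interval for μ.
(64.45, 86.55)

t-interval (σ unknown):
df = n - 1 = 17
t* = 2.898 for 99% confidence

Margin of error = t* · s/√n = 2.898 · 16.18/√18 = 11.05

CI: (64.45, 86.55)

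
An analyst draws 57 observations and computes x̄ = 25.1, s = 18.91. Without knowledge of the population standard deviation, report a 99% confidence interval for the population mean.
(18.42, 31.78)

t-interval (σ unknown):
df = n - 1 = 56
t* = 2.667 for 99% confidence

Margin of error = t* · s/√n = 2.667 · 18.91/√57 = 6.68

CI: (18.42, 31.78)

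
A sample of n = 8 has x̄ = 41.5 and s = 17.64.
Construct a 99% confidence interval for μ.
(19.68, 63.32)

t-interval (σ unknown):
df = n - 1 = 7
t* = 3.499 for 99% confidence

Margin of error = t* · s/√n = 3.499 · 17.64/√8 = 21.82

CI: (19.68, 63.32)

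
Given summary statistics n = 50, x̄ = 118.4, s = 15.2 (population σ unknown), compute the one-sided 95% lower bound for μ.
μ ≥ 114.80

Lower bound (one-sided):
t* = 1.677 (one-sided for 95%)
Lower bound = x̄ - t* · s/√n = 118.4 - 1.677 · 15.2/√50 = 114.80

We are 95% confident that μ ≥ 114.80.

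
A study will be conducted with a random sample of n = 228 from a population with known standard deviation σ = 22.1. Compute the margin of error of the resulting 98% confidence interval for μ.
Margin of error = 3.40

Margin of error = z* · σ/√n
= 2.326 · 22.1/√228
= 2.326 · 22.1/15.0997
= 3.40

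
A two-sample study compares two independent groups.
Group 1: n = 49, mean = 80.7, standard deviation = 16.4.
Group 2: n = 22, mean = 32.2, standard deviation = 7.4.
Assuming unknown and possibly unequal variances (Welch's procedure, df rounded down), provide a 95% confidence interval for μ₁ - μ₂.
(42.87, 54.13)

Difference: x̄₁ - x̄₂ = 48.50
SE = √(s₁²/n₁ + s₂²/n₂) = √(16.4²/49 + 7.4²/22) = 2.8245
df = 68.98 → 68 (Welch–Satterthwaite, rounded down)
t* = 1.995

CI: 48.50 ± 1.995 · 2.8245 = 48.50 ± 5.63 = (42.87, 54.13)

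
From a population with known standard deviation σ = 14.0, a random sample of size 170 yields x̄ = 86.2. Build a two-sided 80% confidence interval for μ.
(84.82, 87.58)

z-interval (σ known):
z* = 1.282 for 80% confidence

Margin of error = z* · σ/√n = 1.282 · 14.0/√170 = 1.38

CI: (86.2 - 1.38, 86.2 + 1.38) = (84.82, 87.58)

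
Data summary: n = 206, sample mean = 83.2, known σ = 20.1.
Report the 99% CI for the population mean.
(79.59, 86.81)

z-interval (σ known):
z* = 2.576 for 99% confidence

Margin of error = z* · σ/√n = 2.576 · 20.1/√206 = 3.61

CI: (83.2 - 3.61, 83.2 + 3.61) = (79.59, 86.81)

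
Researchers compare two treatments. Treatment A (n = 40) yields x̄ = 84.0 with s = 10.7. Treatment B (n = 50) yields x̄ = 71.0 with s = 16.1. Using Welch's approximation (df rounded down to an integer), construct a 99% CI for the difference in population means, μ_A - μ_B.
(5.53, 20.47)

Difference: x̄₁ - x̄₂ = 13.00
SE = √(s₁²/n₁ + s₂²/n₂) = √(10.7²/40 + 16.1²/50) = 2.8366
df = 85.35 → 85 (Welch–Satterthwaite, rounded down)
t* = 2.635

CI: 13.00 ± 2.635 · 2.8366 = 13.00 ± 7.47 = (5.53, 20.47)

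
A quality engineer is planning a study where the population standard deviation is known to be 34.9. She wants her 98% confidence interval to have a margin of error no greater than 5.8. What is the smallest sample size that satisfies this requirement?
n ≥ 196

For margin E ≤ 5.8:
n ≥ (z* · σ / E)²
n ≥ (2.326 · 34.9 / 5.8)²
n ≥ 195.89

Minimum n = 196 (rounding up)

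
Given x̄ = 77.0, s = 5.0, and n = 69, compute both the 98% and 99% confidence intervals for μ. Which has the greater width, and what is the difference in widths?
99% CI is wider by 0.32

df = 68
98% CI: t* = 2.382, (75.57, 78.43), width = 2 · t* · s/√n = 2.87
99% CI: t* = 2.650, (75.40, 78.60), width = 2 · t* · s/√n = 3.19

The 99% CI is wider by 3.19 - 2.87 = 0.32.
Higher confidence requires a wider interval.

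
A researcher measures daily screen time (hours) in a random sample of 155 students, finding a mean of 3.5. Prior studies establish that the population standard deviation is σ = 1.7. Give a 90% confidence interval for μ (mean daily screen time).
(3.28, 3.72)

z-interval (σ known):
z* = 1.645 for 90% confidence

Margin of error = z* · σ/√n = 1.645 · 1.7/√155 = 0.22

CI: (3.5 - 0.22, 3.5 + 0.22) = (3.28, 3.72)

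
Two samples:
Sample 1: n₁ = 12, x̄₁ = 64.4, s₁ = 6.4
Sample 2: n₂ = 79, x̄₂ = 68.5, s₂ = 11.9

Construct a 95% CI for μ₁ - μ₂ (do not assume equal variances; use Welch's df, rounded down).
(-8.81, 0.61)

Difference: x̄₁ - x̄₂ = -4.10
SE = √(s₁²/n₁ + s₂²/n₂) = √(6.4²/12 + 11.9²/79) = 2.2816
df = 24.63 → 24 (Welch–Satterthwaite, rounded down)
t* = 2.064

CI: -4.10 ± 2.064 · 2.2816 = -4.10 ± 4.71 = (-8.81, 0.61)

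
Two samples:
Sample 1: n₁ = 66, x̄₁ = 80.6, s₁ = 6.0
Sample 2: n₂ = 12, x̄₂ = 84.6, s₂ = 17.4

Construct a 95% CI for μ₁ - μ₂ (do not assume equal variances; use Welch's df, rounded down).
(-15.17, 7.17)

Difference: x̄₁ - x̄₂ = -4.00
SE = √(s₁²/n₁ + s₂²/n₂) = √(6.0²/66 + 17.4²/12) = 5.0770
df = 11.48 → 11 (Welch–Satterthwaite, rounded down)
t* = 2.201

CI: -4.00 ± 2.201 · 5.0770 = -4.00 ± 11.17 = (-15.17, 7.17)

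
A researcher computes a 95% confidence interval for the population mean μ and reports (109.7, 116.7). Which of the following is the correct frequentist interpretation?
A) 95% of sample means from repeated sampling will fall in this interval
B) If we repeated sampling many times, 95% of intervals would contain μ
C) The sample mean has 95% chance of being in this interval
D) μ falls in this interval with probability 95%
B

A) Wrong — coverage applies to intervals containing μ, not to future x̄ values.
B) Correct — this is the frequentist long-run coverage interpretation.
C) Wrong — x̄ is observed and sits in the interval by construction.
D) Wrong — μ is fixed; the randomness lives in the interval, not in μ.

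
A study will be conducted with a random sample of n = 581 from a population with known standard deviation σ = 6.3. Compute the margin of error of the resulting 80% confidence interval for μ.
Margin of error = 0.34

Margin of error = z* · σ/√n
= 1.282 · 6.3/√581
= 1.282 · 6.3/24.1039
= 0.34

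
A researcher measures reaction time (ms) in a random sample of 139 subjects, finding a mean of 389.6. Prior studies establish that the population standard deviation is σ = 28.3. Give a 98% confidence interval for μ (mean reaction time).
(384.02, 395.18)

z-interval (σ known):
z* = 2.326 for 98% confidence

Margin of error = z* · σ/√n = 2.326 · 28.3/√139 = 5.58

CI: (389.6 - 5.58, 389.6 + 5.58) = (384.02, 395.18)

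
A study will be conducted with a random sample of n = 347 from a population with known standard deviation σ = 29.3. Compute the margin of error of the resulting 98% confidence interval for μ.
Margin of error = 3.66

Margin of error = z* · σ/√n
= 2.326 · 29.3/√347
= 2.326 · 29.3/18.6279
= 3.66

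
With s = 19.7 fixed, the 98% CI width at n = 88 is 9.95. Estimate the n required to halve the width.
n ≈ 352

CI width ∝ 1/√n
To reduce width by factor 2, need √n to grow by 2 → need 2² = 4 times as many samples.

Current: n = 88, width = 9.95
New: n = 352, width ≈ 4.91

Width reduced by factor of 9.95/4.91 = 2.03.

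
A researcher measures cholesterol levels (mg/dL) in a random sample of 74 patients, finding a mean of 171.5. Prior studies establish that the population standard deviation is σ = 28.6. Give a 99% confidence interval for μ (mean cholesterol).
(162.94, 180.06)

z-interval (σ known):
z* = 2.576 for 99% confidence

Margin of error = z* · σ/√n = 2.576 · 28.6/√74 = 8.56

CI: (171.5 - 8.56, 171.5 + 8.56) = (162.94, 180.06)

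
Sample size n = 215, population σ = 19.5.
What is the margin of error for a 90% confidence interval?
Margin of error = 2.19

Margin of error = z* · σ/√n
= 1.645 · 19.5/√215
= 1.645 · 19.5/14.6629
= 2.19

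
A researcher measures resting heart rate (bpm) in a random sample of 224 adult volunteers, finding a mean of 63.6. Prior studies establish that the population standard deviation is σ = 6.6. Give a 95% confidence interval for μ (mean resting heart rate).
(62.74, 64.46)

z-interval (σ known):
z* = 1.960 for 95% confidence

Margin of error = z* · σ/√n = 1.960 · 6.6/√224 = 0.86

CI: (63.6 - 0.86, 63.6 + 0.86) = (62.74, 64.46)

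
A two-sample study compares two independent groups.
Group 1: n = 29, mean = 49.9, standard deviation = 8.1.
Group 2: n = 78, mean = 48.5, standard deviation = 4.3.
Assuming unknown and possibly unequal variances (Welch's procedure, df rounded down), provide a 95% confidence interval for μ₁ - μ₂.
(-1.81, 4.61)

Difference: x̄₁ - x̄₂ = 1.40
SE = √(s₁²/n₁ + s₂²/n₂) = √(8.1²/29 + 4.3²/78) = 1.5810
df = 34.04 → 34 (Welch–Satterthwaite, rounded down)
t* = 2.032

CI: 1.40 ± 2.032 · 1.5810 = 1.40 ± 3.21 = (-1.81, 4.61)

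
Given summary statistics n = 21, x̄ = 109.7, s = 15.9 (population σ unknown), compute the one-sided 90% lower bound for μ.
μ ≥ 105.10

Lower bound (one-sided):
t* = 1.325 (one-sided for 90%)
Lower bound = x̄ - t* · s/√n = 109.7 - 1.325 · 15.9/√21 = 105.10

We are 90% confident that μ ≥ 105.10.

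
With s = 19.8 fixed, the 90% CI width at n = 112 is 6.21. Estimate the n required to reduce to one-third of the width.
n ≈ 1008

CI width ∝ 1/√n
To reduce width by factor 3, need √n to grow by 3 → need 3² = 9 times as many samples.

Current: n = 112, width = 6.21
New: n = 1008, width ≈ 2.05

Width reduced by factor of 6.21/2.05 = 3.03.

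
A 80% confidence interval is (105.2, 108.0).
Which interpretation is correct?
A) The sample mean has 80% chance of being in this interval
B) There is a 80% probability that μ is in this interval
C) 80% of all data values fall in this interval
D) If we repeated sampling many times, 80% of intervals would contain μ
D

A) Wrong — x̄ is observed and sits in the interval by construction.
B) Wrong — μ is fixed; the randomness lives in the interval, not in μ.
C) Wrong — a CI is about the parameter μ, not individual data values.
D) Correct — this is the frequentist long-run coverage interpretation.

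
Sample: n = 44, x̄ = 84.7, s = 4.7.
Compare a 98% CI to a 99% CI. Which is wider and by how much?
99% CI is wider by 0.40

df = 43
98% CI: t* = 2.416, (82.99, 86.41), width = 2 · t* · s/√n = 3.42
99% CI: t* = 2.695, (82.79, 86.61), width = 2 · t* · s/√n = 3.82

The 99% CI is wider by 3.82 - 3.42 = 0.40.
Higher confidence requires a wider interval.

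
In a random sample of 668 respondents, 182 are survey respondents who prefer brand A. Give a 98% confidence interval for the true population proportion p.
(0.232, 0.313)

Proportion CI:
p̂ = 182/668 = 0.27246
SE = √(p̂(1-p̂)/n) = √(0.27246 · 0.72754 / 668) = 0.01723

z* = 2.326
Margin = z* · SE = 2.326 · 0.01723 = 0.0401

CI: 0.27246 ± 0.0401 = (0.232, 0.313)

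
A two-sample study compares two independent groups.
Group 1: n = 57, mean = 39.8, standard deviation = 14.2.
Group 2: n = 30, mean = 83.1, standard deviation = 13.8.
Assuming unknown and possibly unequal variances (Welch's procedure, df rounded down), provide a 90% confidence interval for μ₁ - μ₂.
(-48.55, -38.05)

Difference: x̄₁ - x̄₂ = -43.30
SE = √(s₁²/n₁ + s₂²/n₂) = √(14.2²/57 + 13.8²/30) = 3.1441
df = 60.58 → 60 (Welch–Satterthwaite, rounded down)
t* = 1.671

CI: -43.30 ± 1.671 · 3.1441 = -43.30 ± 5.25 = (-48.55, -38.05)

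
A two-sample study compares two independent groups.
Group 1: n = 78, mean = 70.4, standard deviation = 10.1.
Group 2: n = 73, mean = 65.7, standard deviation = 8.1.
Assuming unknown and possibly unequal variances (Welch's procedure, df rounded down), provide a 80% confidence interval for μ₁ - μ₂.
(2.79, 6.61)

Difference: x̄₁ - x̄₂ = 4.70
SE = √(s₁²/n₁ + s₂²/n₂) = √(10.1²/78 + 8.1²/73) = 1.4855
df = 145.64 → 145 (Welch–Satterthwaite, rounded down)
t* = 1.287

CI: 4.70 ± 1.287 · 1.4855 = 4.70 ± 1.91 = (2.79, 6.61)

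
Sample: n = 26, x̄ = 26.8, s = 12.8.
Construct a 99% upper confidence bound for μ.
μ ≤ 33.04

Upper bound (one-sided):
t* = 2.485 (one-sided for 99%)
Upper bound = x̄ + t* · s/√n = 26.8 + 2.485 · 12.8/√26 = 33.04

We are 99% confident that μ ≤ 33.04.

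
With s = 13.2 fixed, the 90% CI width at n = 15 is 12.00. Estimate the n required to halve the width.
n ≈ 60

CI width ∝ 1/√n
To reduce width by factor 2, need √n to grow by 2 → need 2² = 4 times as many samples.

Current: n = 15, width = 12.00
New: n = 60, width ≈ 5.70

Width reduced by factor of 12.00/5.70 = 2.11.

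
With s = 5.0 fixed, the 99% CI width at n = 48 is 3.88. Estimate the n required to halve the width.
n ≈ 192

CI width ∝ 1/√n
To reduce width by factor 2, need √n to grow by 2 → need 2² = 4 times as many samples.

Current: n = 48, width = 3.88
New: n = 192, width ≈ 1.88

Width reduced by factor of 3.88/1.88 = 2.06.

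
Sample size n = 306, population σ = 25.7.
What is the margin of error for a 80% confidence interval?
Margin of error = 1.88

Margin of error = z* · σ/√n
= 1.282 · 25.7/√306
= 1.282 · 25.7/17.4929
= 1.88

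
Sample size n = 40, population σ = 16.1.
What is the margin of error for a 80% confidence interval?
Margin of error = 3.26

Margin of error = z* · σ/√n
= 1.282 · 16.1/√40
= 1.282 · 16.1/6.3246
= 3.26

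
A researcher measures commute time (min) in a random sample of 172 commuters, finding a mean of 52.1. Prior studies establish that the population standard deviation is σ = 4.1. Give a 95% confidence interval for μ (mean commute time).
(51.49, 52.71)

z-interval (σ known):
z* = 1.960 for 95% confidence

Margin of error = z* · σ/√n = 1.960 · 4.1/√172 = 0.61

CI: (52.1 - 0.61, 52.1 + 0.61) = (51.49, 52.71)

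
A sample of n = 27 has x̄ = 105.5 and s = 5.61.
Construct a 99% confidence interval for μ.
(102.50, 108.50)

t-interval (σ unknown):
df = n - 1 = 26
t* = 2.779 for 99% confidence

Margin of error = t* · s/√n = 2.779 · 5.61/√27 = 3.00

CI: (102.50, 108.50)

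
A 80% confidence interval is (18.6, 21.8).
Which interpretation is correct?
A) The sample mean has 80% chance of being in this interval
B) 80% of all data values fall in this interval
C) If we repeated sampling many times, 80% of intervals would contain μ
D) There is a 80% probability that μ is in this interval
C

A) Wrong — x̄ is observed and sits in the interval by construction.
B) Wrong — a CI is about the parameter μ, not individual data values.
C) Correct — this is the frequentist long-run coverage interpretation.
D) Wrong — μ is fixed; the randomness lives in the interval, not in μ.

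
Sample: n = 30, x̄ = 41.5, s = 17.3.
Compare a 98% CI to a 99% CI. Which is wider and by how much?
99% CI is wider by 1.86

df = 29
98% CI: t* = 2.462, (33.72, 49.28), width = 2 · t* · s/√n = 15.55
99% CI: t* = 2.756, (32.80, 50.20), width = 2 · t* · s/√n = 17.41

The 99% CI is wider by 17.41 - 15.55 = 1.86.
Higher confidence requires a wider interval.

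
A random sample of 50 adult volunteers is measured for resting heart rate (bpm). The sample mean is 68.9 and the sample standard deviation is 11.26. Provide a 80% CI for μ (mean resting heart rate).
(66.83, 70.97)

t-interval (σ unknown):
df = n - 1 = 49
t* = 1.299 for 80% confidence

Margin of error = t* · s/√n = 1.299 · 11.26/√50 = 2.07

CI: (66.83, 70.97)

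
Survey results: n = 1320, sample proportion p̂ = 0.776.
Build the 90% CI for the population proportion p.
(0.757, 0.795)

Proportion CI:
SE = √(p̂(1-p̂)/n) = √(0.776 · 0.224 / 1320) = 0.01148

z* = 1.645
Margin = z* · SE = 1.645 · 0.01148 = 0.0189

CI: 0.776 ± 0.0189 = (0.757, 0.795)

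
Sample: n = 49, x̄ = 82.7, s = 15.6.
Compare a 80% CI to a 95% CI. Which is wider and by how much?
95% CI is wider by 3.17

df = 48
80% CI: t* = 1.299, (79.81, 85.59), width = 2 · t* · s/√n = 5.79
95% CI: t* = 2.011, (78.22, 87.18), width = 2 · t* · s/√n = 8.96

The 95% CI is wider by 8.96 - 5.79 = 3.17.
Higher confidence requires a wider interval.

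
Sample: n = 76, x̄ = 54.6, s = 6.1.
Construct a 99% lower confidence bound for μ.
μ ≥ 52.94

Lower bound (one-sided):
t* = 2.377 (one-sided for 99%)
Lower bound = x̄ - t* · s/√n = 54.6 - 2.377 · 6.1/√76 = 52.94

We are 99% confident that μ ≥ 52.94.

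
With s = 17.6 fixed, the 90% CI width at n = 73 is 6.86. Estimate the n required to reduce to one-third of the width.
n ≈ 657

CI width ∝ 1/√n
To reduce width by factor 3, need √n to grow by 3 → need 3² = 9 times as many samples.

Current: n = 73, width = 6.86
New: n = 657, width ≈ 2.26

Width reduced by factor of 6.86/2.26 = 3.04.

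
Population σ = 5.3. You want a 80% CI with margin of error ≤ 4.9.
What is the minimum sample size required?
n ≥ 2

For margin E ≤ 4.9:
n ≥ (z* · σ / E)²
n ≥ (1.282 · 5.3 / 4.9)²
n ≥ 1.92

Minimum n = 2 (rounding up)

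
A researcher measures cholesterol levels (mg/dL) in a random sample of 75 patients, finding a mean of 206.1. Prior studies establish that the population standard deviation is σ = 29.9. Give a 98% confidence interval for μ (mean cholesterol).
(198.07, 214.13)

z-interval (σ known):
z* = 2.326 for 98% confidence

Margin of error = z* · σ/√n = 2.326 · 29.9/√75 = 8.03

CI: (206.1 - 8.03, 206.1 + 8.03) = (198.07, 214.13)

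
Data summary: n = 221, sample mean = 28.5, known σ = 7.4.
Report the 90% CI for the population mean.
(27.68, 29.32)

z-interval (σ known):
z* = 1.645 for 90% confidence

Margin of error = z* · σ/√n = 1.645 · 7.4/√221 = 0.82

CI: (28.5 - 0.82, 28.5 + 0.82) = (27.68, 29.32)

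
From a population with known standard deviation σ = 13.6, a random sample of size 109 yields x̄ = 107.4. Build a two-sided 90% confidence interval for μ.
(105.26, 109.54)

z-interval (σ known):
z* = 1.645 for 90% confidence

Margin of error = z* · σ/√n = 1.645 · 13.6/√109 = 2.14

CI: (107.4 - 2.14, 107.4 + 2.14) = (105.26, 109.54)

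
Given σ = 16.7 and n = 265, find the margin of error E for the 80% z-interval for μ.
Margin of error = 1.32

Margin of error = z* · σ/√n
= 1.282 · 16.7/√265
= 1.282 · 16.7/16.2788
= 1.32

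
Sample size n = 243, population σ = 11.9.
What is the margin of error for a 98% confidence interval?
Margin of error = 1.78

Margin of error = z* · σ/√n
= 2.326 · 11.9/√243
= 2.326 · 11.9/15.5885
= 1.78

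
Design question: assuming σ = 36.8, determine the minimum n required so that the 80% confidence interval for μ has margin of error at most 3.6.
n ≥ 172

For margin E ≤ 3.6:
n ≥ (z* · σ / E)²
n ≥ (1.282 · 36.8 / 3.6)²
n ≥ 171.74

Minimum n = 172 (rounding up)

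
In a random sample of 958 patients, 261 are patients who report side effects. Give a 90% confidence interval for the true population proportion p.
(0.249, 0.296)

Proportion CI:
p̂ = 261/958 = 0.27244
SE = √(p̂(1-p̂)/n) = √(0.27244 · 0.72756 / 958) = 0.01438

z* = 1.645
Margin = z* · SE = 1.645 · 0.01438 = 0.0237

CI: 0.27244 ± 0.0237 = (0.249, 0.296)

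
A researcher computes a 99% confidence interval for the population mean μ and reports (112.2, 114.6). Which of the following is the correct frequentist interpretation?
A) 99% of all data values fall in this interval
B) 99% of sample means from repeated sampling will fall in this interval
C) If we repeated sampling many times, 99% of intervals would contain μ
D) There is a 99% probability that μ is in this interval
C

A) Wrong — a CI is about the parameter μ, not individual data values.
B) Wrong — coverage applies to intervals containing μ, not to future x̄ values.
C) Correct — this is the frequentist long-run coverage interpretation.
D) Wrong — μ is fixed; the randomness lives in the interval, not in μ.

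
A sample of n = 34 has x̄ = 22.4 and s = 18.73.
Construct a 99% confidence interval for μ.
(13.62, 31.18)

t-interval (σ unknown):
df = n - 1 = 33
t* = 2.733 for 99% confidence

Margin of error = t* · s/√n = 2.733 · 18.73/√34 = 8.78

CI: (13.62, 31.18)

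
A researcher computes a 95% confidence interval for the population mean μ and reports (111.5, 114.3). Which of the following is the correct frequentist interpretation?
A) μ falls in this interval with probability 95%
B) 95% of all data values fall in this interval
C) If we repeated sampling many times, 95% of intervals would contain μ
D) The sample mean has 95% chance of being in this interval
C

A) Wrong — μ is fixed; the randomness lives in the interval, not in μ.
B) Wrong — a CI is about the parameter μ, not individual data values.
C) Correct — this is the frequentist long-run coverage interpretation.
D) Wrong — x̄ is observed and sits in the interval by construction.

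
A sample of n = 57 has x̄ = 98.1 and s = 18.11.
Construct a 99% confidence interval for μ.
(91.70, 104.50)

t-interval (σ unknown):
df = n - 1 = 56
t* = 2.667 for 99% confidence

Margin of error = t* · s/√n = 2.667 · 18.11/√57 = 6.40

CI: (91.70, 104.50)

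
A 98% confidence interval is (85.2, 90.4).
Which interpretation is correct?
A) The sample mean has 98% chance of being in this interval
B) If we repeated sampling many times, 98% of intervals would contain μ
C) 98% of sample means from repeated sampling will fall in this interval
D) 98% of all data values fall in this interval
B

A) Wrong — x̄ is observed and sits in the interval by construction.
B) Correct — this is the frequentist long-run coverage interpretation.
C) Wrong — coverage applies to intervals containing μ, not to future x̄ values.
D) Wrong — a CI is about the parameter μ, not individual data values.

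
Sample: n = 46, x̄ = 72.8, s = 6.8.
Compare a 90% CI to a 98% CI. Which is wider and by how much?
98% CI is wider by 1.47

df = 45
90% CI: t* = 1.679, (71.12, 74.48), width = 2 · t* · s/√n = 3.37
98% CI: t* = 2.412, (70.38, 75.22), width = 2 · t* · s/√n = 4.84

The 98% CI is wider by 4.84 - 3.37 = 1.47.
Higher confidence requires a wider interval.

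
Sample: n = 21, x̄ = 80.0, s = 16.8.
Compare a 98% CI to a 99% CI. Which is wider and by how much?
99% CI is wider by 2.32

df = 20
98% CI: t* = 2.528, (70.73, 89.27), width = 2 · t* · s/√n = 18.54
99% CI: t* = 2.845, (69.57, 90.43), width = 2 · t* · s/√n = 20.86

The 99% CI is wider by 20.86 - 18.54 = 2.32.
Higher confidence requires a wider interval.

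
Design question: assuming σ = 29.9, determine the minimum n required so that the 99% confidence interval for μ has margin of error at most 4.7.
n ≥ 269

For margin E ≤ 4.7:
n ≥ (z* · σ / E)²
n ≥ (2.576 · 29.9 / 4.7)²
n ≥ 268.56

Minimum n = 269 (rounding up)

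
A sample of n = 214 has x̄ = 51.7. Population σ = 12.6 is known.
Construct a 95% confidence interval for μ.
(50.01, 53.39)

z-interval (σ known):
z* = 1.960 for 95% confidence

Margin of error = z* · σ/√n = 1.960 · 12.6/√214 = 1.69

CI: (51.7 - 1.69, 51.7 + 1.69) = (50.01, 53.39)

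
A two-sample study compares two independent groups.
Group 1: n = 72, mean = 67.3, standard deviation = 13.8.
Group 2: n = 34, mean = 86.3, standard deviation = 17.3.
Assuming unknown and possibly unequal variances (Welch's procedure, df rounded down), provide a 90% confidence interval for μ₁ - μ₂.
(-24.66, -13.34)

Difference: x̄₁ - x̄₂ = -19.00
SE = √(s₁²/n₁ + s₂²/n₂) = √(13.8²/72 + 17.3²/34) = 3.3834
df = 53.56 → 53 (Welch–Satterthwaite, rounded down)
t* = 1.674

CI: -19.00 ± 1.674 · 3.3834 = -19.00 ± 5.66 = (-24.66, -13.34)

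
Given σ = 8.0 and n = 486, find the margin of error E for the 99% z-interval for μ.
Margin of error = 0.93

Margin of error = z* · σ/√n
= 2.576 · 8.0/√486
= 2.576 · 8.0/22.0454
= 0.93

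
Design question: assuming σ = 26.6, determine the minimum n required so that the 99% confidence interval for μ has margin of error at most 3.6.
n ≥ 363

For margin E ≤ 3.6:
n ≥ (z* · σ / E)²
n ≥ (2.576 · 26.6 / 3.6)²
n ≥ 362.28

Minimum n = 363 (rounding up)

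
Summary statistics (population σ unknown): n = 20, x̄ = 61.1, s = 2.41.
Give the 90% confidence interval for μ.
(60.17, 62.03)

t-interval (σ unknown):
df = n - 1 = 19
t* = 1.729 for 90% confidence

Margin of error = t* · s/√n = 1.729 · 2.41/√20 = 0.93

CI: (60.17, 62.03)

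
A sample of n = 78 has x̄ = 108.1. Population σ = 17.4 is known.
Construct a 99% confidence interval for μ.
(103.02, 113.18)

z-interval (σ known):
z* = 2.576 for 99% confidence

Margin of error = z* · σ/√n = 2.576 · 17.4/√78 = 5.08

CI: (108.1 - 5.08, 108.1 + 5.08) = (103.02, 113.18)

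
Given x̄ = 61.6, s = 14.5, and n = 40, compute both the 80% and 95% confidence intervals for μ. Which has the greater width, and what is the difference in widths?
95% CI is wider by 3.30

df = 39
80% CI: t* = 1.304, (58.61, 64.59), width = 2 · t* · s/√n = 5.98
95% CI: t* = 2.023, (56.96, 66.24), width = 2 · t* · s/√n = 9.28

The 95% CI is wider by 9.28 - 5.98 = 3.30.
Higher confidence requires a wider interval.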